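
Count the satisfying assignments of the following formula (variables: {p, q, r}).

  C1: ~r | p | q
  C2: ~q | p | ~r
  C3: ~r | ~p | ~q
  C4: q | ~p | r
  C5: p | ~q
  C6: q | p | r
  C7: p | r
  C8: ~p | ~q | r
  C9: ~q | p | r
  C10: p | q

There are 2^3 = 8 truth assignments over (p, q, r).
Check each against the 10 clauses (columns in the order p, q, r):
  F F F  ✗ fails (q | p | r)
  F F T  ✗ fails (~r | p | q)
  F T F  ✗ fails (p | ~q)
  F T T  ✗ fails (~q | p | ~r)
  T F F  ✗ fails (q | ~p | r)
  T F T  ✓ satisfies all
  T T F  ✗ fails (~p | ~q | r)
  T T T  ✗ fails (~r | ~p | ~q)
1 of the 8 rows is a model.

1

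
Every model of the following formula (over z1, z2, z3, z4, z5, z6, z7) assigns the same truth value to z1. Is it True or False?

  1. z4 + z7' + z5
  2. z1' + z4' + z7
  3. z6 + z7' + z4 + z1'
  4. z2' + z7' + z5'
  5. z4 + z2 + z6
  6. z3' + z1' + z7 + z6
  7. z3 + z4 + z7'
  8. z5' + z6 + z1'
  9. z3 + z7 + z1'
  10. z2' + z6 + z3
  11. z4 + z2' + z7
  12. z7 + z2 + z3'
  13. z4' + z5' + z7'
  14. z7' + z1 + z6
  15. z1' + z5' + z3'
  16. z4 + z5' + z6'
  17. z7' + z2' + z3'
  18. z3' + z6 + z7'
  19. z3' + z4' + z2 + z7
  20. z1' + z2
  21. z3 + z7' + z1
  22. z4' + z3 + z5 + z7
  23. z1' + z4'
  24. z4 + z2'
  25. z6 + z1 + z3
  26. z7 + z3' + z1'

Suppose z1 = 1.
The clause (z2) is unit, so z2 = 1.
The clause (z4') is unit, so z4 = 0.
Now (z4) is unsatisfied and unit — conflict.
So every satisfying assignment has z1 = False.

False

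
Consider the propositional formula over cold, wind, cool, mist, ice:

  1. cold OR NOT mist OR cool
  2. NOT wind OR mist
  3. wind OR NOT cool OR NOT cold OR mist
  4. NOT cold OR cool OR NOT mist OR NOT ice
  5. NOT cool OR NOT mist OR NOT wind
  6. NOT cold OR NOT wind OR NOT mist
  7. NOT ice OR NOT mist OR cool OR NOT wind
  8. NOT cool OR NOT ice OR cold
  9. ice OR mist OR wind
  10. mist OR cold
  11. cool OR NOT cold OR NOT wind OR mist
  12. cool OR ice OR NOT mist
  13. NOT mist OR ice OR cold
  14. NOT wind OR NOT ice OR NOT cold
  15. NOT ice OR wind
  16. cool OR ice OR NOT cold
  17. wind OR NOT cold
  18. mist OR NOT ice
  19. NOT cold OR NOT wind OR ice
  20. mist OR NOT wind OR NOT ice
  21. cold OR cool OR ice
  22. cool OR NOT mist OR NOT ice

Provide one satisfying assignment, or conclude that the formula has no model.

Suppose wind = false.
From the singleton clause (NOT ice), ice = false.
From the singleton clause (mist), mist = true.
From the singleton clause (cool), cool = true.
From the singleton clause (cold), cold = true.
Now (NOT cold) is unsatisfied and unit — conflict.
Undo wind and try wind = true.
From the singleton clause (mist), mist = true.
From the singleton clause (NOT cool), cool = false.
From the singleton clause (cold), cold = true.
Now (NOT cold) is unsatisfied and unit — conflict.
Neither wind = true nor wind = false works.

UNSATISFIABLE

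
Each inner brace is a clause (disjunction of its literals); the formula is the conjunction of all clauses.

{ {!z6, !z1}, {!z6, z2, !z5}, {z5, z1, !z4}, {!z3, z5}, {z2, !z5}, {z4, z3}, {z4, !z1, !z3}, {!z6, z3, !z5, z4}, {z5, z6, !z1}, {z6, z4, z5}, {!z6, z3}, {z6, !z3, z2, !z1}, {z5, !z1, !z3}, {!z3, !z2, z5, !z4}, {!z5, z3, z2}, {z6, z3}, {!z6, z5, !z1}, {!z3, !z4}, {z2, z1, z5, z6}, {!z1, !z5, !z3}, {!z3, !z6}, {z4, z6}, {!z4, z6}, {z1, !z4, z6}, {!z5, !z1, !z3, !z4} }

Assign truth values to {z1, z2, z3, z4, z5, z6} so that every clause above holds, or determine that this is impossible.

UNSATISFIABLE

Branch on z6: set z6 = false.
Unit clause (z3) forces z3 = true.
Unit clause (z5) forces z5 = true.
Unit clause (z2) forces z2 = true.
Unit clause (!z4) forces z4 = false.
But (z4) is also a unit clause — contradiction.
So z6 must be the other value — set z6 = true.
Unit clause (!z1) forces z1 = false.
Unit clause (z3) forces z3 = true.
But (!z3) is also a unit clause — contradiction.
Neither z6 = true nor z6 = false works.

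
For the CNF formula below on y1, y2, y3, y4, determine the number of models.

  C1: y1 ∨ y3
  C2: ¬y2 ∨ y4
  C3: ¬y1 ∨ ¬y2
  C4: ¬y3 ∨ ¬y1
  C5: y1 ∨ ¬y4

3

There are 2^4 = 16 truth assignments over (y1, y2, y3, y4).
Check each against the 5 clauses (columns in the order y1, y2, y3, y4):
  F F F F  ✗ fails (y1 ∨ y3)
  F F F T  ✗ fails (y1 ∨ y3)
  F F T F  ✓ satisfies all
  F F T T  ✗ fails (y1 ∨ ¬y4)
  F T F F  ✗ fails (y1 ∨ y3)
  F T F T  ✗ fails (y1 ∨ y3)
  F T T F  ✗ fails (¬y2 ∨ y4)
  F T T T  ✗ fails (y1 ∨ ¬y4)
  T F F F  ✓ satisfies all
  T F F T  ✓ satisfies all
  T F T F  ✗ fails (¬y3 ∨ ¬y1)
  T F T T  ✗ fails (¬y3 ∨ ¬y1)
  T T F F  ✗ fails (¬y2 ∨ y4)
  T T F T  ✗ fails (¬y1 ∨ ¬y2)
  T T T F  ✗ fails (¬y2 ∨ y4)
  T T T T  ✗ fails (¬y1 ∨ ¬y2)
3 of the 16 rows are models.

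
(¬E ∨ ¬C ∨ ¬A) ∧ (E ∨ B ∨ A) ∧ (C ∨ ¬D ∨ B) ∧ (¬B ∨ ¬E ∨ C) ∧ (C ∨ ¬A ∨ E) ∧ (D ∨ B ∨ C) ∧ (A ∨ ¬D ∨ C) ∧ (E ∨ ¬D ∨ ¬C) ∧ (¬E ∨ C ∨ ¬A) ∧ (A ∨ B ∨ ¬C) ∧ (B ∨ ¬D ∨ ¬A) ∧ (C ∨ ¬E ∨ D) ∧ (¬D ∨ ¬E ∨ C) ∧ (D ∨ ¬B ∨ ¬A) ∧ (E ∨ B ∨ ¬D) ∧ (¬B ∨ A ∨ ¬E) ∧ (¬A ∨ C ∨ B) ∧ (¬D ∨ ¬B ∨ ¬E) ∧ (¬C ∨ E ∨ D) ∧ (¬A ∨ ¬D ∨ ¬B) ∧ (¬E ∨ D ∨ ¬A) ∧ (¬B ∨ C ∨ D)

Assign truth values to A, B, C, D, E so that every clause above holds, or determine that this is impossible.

UNSATISFIABLE

Case E = False:
Case B = True:
Case C = True:
The clause (¬D) is unit, so D = False.
That conflicts with the unit clause (D).
Undo C and try C = False.
The clause (¬A) is unit, so A = False.
The clause (¬D) is unit, so D = False.
That conflicts with the unit clause (D).
Both values of C lead to a conflict.
Undo B and try B = False.
The clause (A) is unit, so A = True.
The clause (C) is unit, so C = True.
The clause (¬D) is unit, so D = False.
That conflicts with the unit clause (D).
Both values of B lead to a conflict.
Undo E and try E = True.
Case C = False:
The clause (¬B) is unit, so B = False.
The clause (¬D) is unit, so D = False.
That conflicts with the unit clause (D).
Undo C and try C = True.
The clause (¬A) is unit, so A = False.
The clause (B) is unit, so B = True.
That conflicts with the unit clause (¬B).
Both values of C lead to a conflict.
Both values of E lead to a conflict.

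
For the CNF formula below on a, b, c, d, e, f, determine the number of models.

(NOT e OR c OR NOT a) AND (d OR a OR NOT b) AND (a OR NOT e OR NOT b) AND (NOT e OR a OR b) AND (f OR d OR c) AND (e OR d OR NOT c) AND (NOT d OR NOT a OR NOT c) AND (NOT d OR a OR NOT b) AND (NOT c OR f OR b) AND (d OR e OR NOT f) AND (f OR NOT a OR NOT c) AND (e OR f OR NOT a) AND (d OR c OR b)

7

There are 2^6 = 64 truth assignments over (a, b, c, d, e, f).
Split on a. With a = true, the clauses containing a are satisfied and NOT a drops from the rest; 4 of the 2^5 = 32 assignments to the other variables satisfy what remains.
With a = false, by the same count on the reduced clause set, 3 assignments work.
(One model: a=F, b=F, c=F, d=T, e=F, f=F.)
Total: 4 + 3 = 7.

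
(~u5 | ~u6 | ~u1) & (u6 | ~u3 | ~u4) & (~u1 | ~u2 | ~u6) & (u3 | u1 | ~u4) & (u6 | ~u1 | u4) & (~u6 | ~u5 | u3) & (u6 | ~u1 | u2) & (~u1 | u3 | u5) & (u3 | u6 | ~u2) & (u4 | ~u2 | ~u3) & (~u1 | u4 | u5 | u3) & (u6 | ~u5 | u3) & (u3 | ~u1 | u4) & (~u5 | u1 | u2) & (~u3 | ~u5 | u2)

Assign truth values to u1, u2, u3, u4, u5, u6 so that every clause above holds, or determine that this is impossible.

Case u5 = 0:
Case u1 = 0:
Case u3 = 1:
Case u6 = 1:
Case u4 = 1:
No clause remains; u2 is free.

u1=0, u2=0, u3=1, u4=1, u5=0, u6=1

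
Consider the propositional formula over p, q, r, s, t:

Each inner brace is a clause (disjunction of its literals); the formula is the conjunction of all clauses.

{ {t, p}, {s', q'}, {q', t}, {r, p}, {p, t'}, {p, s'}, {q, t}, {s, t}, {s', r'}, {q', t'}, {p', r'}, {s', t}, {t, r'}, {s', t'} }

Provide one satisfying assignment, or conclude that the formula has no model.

p: 1, q: 0, r: 0, s: 0, t: 1

Try t = 1.
The clause (p) is unit, so p = 1.
The clause (q') is unit, so q = 0.
The clause (r') is unit, so r = 0.
The clause (s') is unit, so s = 0.
All clauses are satisfied.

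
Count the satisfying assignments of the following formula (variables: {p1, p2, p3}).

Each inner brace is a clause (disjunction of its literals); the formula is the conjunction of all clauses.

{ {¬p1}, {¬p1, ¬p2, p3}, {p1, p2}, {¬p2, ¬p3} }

There are 2^3 = 8 truth assignments over (p1, p2, p3).
Split on p3. With p3 = True, the clauses containing p3 are satisfied and ¬p3 drops from the rest; 0 of the 2^2 = 4 assignments to the other variables satisfy what remains.
With p3 = False, by the same count on the reduced clause set, 1 assignment works.
Total: 0 + 1 = 1.

1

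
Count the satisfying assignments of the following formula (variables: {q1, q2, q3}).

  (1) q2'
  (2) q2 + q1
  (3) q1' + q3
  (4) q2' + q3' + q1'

1

There are 2^3 = 8 truth assignments over (q1, q2, q3).
Split on q2. With q2 = 1, the clauses containing q2 are satisfied and q2' drops from the rest; 0 of the 2^2 = 4 assignments to the other variables satisfy what remains.
With q2 = 0, by the same count on the reduced clause set, 1 assignment works.
Total: 0 + 1 = 1.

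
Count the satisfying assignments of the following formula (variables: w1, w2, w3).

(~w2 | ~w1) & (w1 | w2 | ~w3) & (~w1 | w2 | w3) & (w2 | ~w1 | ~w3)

3

There are 2^3 = 8 truth assignments over (w1, w2, w3).
Check each against the 4 clauses (columns in the order w1, w2, w3):
  F F F  ✓ satisfies all
  F F T  ✗ fails (w1 | w2 | ~w3)
  F T F  ✓ satisfies all
  F T T  ✓ satisfies all
  T F F  ✗ fails (~w1 | w2 | w3)
  T F T  ✗ fails (w2 | ~w1 | ~w3)
  T T F  ✗ fails (~w2 | ~w1)
  T T T  ✗ fails (~w2 | ~w1)
3 of the 8 rows are models.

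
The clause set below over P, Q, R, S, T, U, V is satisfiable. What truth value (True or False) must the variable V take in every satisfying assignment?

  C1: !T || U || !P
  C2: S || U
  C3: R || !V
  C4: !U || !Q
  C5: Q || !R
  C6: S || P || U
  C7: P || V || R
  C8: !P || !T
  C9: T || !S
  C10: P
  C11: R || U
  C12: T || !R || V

Suppose V = true.
The clause (R) is unit, so R = true.
The clause (Q) is unit, so Q = true.
The clause (!U) is unit, so U = false.
The clause (S) is unit, so S = true.
The clause (T) is unit, so T = true.
The clause (!P) is unit, so P = false.
But (P) is also a unit clause — contradiction.
So every satisfying assignment has V = False.

False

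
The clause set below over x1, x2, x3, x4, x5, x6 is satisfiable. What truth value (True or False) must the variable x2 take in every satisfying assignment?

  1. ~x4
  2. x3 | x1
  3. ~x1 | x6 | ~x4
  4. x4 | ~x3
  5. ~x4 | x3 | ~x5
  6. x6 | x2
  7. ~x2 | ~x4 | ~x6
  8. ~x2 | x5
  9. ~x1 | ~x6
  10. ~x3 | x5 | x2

Suppose x2 = 0.
(~x4) alone gives x4 = 0.
(~x3) alone gives x3 = 0.
(x1) alone gives x1 = 1.
(x6) alone gives x6 = 1.
Now (~x6) is unsatisfied and unit — conflict.
So every satisfying assignment has x2 = True.

True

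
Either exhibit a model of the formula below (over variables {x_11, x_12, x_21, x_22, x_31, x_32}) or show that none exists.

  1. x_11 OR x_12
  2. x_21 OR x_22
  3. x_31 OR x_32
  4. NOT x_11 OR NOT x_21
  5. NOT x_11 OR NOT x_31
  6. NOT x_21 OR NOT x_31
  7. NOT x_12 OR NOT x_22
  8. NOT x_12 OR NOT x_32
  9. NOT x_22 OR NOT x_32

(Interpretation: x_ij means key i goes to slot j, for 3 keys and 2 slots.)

UNSATISFIABLE

Case x_11 = true:
The clause (NOT x_21) is unit, so x_21 = false.
The clause (x_22) is unit, so x_22 = true.
The clause (NOT x_31) is unit, so x_31 = false.
The clause (x_32) is unit, so x_32 = true.
Now (NOT x_32) is unsatisfied and unit — conflict.
Backtrack on x_11: now try x_11 = false.
The clause (x_12) is unit, so x_12 = true.
The clause (NOT x_22) is unit, so x_22 = false.
The clause (x_21) is unit, so x_21 = true.
The clause (NOT x_31) is unit, so x_31 = false.
The clause (x_32) is unit, so x_32 = true.
Now (NOT x_32) is unsatisfied and unit — conflict.
Either choice for x_11 ends in contradiction.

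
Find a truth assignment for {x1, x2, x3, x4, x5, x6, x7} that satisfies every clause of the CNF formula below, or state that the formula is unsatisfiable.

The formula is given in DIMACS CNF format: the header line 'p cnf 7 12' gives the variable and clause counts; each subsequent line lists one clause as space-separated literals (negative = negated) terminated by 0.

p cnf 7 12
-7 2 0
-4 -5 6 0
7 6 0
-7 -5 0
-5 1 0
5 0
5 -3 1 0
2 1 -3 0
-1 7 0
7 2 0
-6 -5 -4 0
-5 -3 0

UNSATISFIABLE

From the singleton clause (x5), x5 = True.
From the singleton clause (¬x7), x7 = False.
From the singleton clause (x6), x6 = True.
From the singleton clause (x1), x1 = True.
That conflicts with the unit clause (¬x1).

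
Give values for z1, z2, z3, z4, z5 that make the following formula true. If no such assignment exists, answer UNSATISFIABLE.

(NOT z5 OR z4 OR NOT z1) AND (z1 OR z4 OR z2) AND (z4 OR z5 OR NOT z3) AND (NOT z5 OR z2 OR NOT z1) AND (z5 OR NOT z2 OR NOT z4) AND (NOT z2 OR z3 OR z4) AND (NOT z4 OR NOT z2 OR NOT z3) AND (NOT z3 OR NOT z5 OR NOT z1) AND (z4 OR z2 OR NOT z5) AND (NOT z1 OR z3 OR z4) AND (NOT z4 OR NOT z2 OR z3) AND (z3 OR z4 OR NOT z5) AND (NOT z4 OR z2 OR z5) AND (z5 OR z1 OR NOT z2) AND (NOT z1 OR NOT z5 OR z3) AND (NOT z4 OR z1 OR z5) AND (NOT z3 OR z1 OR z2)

Branch on z5: set z5 = true.
Branch on z4: set z4 = true.
Branch on z2: set z2 = false.
(NOT z1) alone gives z1 = false.
(NOT z3) alone gives z3 = false.
All clauses are satisfied.

z1 ↦ false; z2 ↦ false; z3 ↦ false; z4 ↦ true; z5 ↦ true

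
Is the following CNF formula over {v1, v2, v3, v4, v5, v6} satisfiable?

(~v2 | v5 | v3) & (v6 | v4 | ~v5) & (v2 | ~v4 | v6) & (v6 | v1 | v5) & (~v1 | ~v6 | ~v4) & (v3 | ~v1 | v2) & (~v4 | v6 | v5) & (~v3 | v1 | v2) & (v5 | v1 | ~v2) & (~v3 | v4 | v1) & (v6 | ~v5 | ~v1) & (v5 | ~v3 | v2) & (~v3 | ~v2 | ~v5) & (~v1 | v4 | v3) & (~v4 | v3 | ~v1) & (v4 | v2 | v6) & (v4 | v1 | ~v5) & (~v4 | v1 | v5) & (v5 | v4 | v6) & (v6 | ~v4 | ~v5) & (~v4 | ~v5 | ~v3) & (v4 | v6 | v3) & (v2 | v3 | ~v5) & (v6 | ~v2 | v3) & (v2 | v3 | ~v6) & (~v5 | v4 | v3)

Try v2 = 1.
Try v5 = 1.
(~v3) alone gives v3 = 0.
(v6) alone gives v6 = 1.
(v4) alone gives v4 = 1.
(~v1) alone gives v1 = 0.
All clauses are satisfied.
A satisfying assignment: v1=0, v2=1, v3=0, v4=1, v5=1, v6=1.

Yes, satisfiable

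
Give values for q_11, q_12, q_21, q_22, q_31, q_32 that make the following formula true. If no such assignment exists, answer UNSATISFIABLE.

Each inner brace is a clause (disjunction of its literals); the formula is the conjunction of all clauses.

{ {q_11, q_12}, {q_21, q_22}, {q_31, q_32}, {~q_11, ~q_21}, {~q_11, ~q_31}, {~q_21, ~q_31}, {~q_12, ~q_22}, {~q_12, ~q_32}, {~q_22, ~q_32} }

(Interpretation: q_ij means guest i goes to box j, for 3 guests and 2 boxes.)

UNSATISFIABLE

Try q_11 = 1.
The clause (~q_21) is unit, so q_21 = 0.
The clause (q_22) is unit, so q_22 = 1.
The clause (~q_31) is unit, so q_31 = 0.
The clause (q_32) is unit, so q_32 = 1.
Now (~q_32) is unsatisfied and unit — conflict.
That branch fails; take q_11 = 0 instead.
The clause (q_12) is unit, so q_12 = 1.
The clause (~q_22) is unit, so q_22 = 0.
The clause (q_21) is unit, so q_21 = 1.
The clause (~q_31) is unit, so q_31 = 0.
The clause (q_32) is unit, so q_32 = 1.
Now (~q_32) is unsatisfied and unit — conflict.
Neither q_11 = 1 nor q_11 = 0 works.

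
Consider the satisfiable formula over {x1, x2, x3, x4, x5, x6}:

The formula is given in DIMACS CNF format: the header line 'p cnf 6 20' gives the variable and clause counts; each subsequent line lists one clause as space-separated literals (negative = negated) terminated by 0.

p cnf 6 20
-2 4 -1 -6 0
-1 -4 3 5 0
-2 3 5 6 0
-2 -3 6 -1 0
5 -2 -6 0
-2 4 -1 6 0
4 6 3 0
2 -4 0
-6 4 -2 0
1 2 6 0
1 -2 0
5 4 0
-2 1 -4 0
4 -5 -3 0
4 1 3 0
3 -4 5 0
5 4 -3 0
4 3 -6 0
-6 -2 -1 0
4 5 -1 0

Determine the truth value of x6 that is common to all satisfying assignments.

Suppose x6 = True.
Case x5 = True:
Case x2 = True:
Unit clause (x4) forces x4 = True.
Unit clause (x1) forces x1 = True.
That conflicts with the unit clause (¬x1).
That branch fails; take x2 = False instead.
Unit clause (¬x4) forces x4 = False.
Unit clause (¬x3) forces x3 = False.
That conflicts with the unit clause (x3).
Both values of x2 lead to a conflict.
That branch fails; take x5 = False instead.
Unit clause (¬x2) forces x2 = False.
Unit clause (¬x4) forces x4 = False.
That conflicts with the unit clause (x4).
Both values of x5 lead to a conflict.
So every satisfying assignment has x6 = False.

False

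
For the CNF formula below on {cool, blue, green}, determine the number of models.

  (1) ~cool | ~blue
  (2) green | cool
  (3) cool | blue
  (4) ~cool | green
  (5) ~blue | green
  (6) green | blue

There are 2^3 = 8 truth assignments over (cool, blue, green).
Check each against the 6 clauses (columns in the order cool, blue, green):
  F F F  ✗ fails (green | cool)
  F F T  ✗ fails (cool | blue)
  F T F  ✗ fails (green | cool)
  F T T  ✓ satisfies all
  T F F  ✗ fails (~cool | green)
  T F T  ✓ satisfies all
  T T F  ✗ fails (~cool | ~blue)
  T T T  ✗ fails (~cool | ~blue)
2 of the 8 rows are models.

2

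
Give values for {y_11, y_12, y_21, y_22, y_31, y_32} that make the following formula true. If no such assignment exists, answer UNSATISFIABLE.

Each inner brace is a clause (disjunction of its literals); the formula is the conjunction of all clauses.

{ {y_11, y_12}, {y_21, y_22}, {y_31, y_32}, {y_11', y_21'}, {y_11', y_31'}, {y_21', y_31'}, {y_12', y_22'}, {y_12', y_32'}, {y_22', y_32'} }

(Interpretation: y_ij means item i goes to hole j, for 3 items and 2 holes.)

Branch on y_11: set y_11 = 1.
(y_21') alone gives y_21 = 0.
(y_22) alone gives y_22 = 1.
(y_31') alone gives y_31 = 0.
(y_32) alone gives y_32 = 1.
Now (y_32') is unsatisfied and unit — conflict.
Undo y_11 and try y_11 = 0.
(y_12) alone gives y_12 = 1.
(y_22') alone gives y_22 = 0.
(y_21) alone gives y_21 = 1.
(y_31') alone gives y_31 = 0.
(y_32) alone gives y_32 = 1.
Now (y_32') is unsatisfied and unit — conflict.
Neither y_11 = 1 nor y_11 = 0 works.

UNSATISFIABLE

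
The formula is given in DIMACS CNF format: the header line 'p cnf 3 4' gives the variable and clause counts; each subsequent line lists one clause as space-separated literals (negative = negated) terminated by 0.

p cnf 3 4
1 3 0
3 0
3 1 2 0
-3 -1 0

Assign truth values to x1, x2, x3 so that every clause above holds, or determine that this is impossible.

The clause (x3) is unit, so x3 = True.
The clause (¬x1) is unit, so x1 = False.
No clause remains; x2 is free.

x1 ↦ False, x2 ↦ True, x3 ↦ True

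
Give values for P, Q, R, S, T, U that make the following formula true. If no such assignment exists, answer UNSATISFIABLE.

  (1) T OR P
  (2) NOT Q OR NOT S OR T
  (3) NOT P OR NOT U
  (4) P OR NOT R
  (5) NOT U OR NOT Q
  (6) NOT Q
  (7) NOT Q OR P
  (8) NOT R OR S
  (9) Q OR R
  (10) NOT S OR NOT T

P ↦ true,  Q ↦ false,  R ↦ true,  S ↦ true,  T ↦ false,  U ↦ false

(NOT Q) alone gives Q = false.
(R) alone gives R = true.
(P) alone gives P = true.
(NOT U) alone gives U = false.
(S) alone gives S = true.
(NOT T) alone gives T = false.
All clauses are satisfied.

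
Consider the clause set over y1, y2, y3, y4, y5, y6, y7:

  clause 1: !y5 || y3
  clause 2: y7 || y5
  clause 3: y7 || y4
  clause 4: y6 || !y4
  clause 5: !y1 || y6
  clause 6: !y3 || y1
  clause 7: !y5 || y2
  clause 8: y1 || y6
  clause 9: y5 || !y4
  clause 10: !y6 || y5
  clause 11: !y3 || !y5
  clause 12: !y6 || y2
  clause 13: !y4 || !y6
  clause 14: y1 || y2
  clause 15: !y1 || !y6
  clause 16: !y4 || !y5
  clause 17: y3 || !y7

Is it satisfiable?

No, unsatisfiable

Case y5 = false:
Unit clause (y7) forces y7 = true.
Unit clause (!y4) forces y4 = false.
Unit clause (!y6) forces y6 = false.
Unit clause (!y1) forces y1 = false.
Now (y1) is unsatisfied and unit — conflict.
That branch fails; take y5 = true instead.
Unit clause (y3) forces y3 = true.
Now (!y3) is unsatisfied and unit — conflict.
Neither y5 = true nor y5 = false works.
No assignment satisfies every clause.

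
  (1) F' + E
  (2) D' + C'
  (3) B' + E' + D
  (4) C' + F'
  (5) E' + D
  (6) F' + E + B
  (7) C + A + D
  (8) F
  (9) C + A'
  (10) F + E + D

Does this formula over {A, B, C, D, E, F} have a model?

Yes, satisfiable

(F) alone gives F = 1.
(E) alone gives E = 1.
(C') alone gives C = 0.
(D) alone gives D = 1.
(A') alone gives A = 0.
No clause remains; B is free.
A satisfying assignment: A=0,  B=1,  C=0,  D=1,  E=1,  F=1.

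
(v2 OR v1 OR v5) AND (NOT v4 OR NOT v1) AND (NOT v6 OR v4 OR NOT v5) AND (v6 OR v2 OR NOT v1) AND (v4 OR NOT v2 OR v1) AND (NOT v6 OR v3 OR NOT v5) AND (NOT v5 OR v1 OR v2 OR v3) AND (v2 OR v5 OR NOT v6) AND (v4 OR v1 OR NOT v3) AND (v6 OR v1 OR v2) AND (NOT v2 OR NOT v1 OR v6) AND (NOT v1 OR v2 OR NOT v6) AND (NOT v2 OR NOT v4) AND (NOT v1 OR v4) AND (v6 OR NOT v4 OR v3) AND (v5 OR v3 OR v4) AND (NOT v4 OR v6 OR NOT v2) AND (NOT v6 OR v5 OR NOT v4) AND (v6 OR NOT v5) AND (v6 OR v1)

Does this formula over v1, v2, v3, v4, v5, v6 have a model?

Yes

Case v4 = true:
The clause (NOT v1) is unit, so v1 = false.
The clause (NOT v2) is unit, so v2 = false.
The clause (v5) is unit, so v5 = true.
The clause (v3) is unit, so v3 = true.
The clause (v6) is unit, so v6 = true.
Every clause now holds.
A satisfying assignment: v1: false,  v2: false,  v3: true,  v4: true,  v5: true,  v6: true.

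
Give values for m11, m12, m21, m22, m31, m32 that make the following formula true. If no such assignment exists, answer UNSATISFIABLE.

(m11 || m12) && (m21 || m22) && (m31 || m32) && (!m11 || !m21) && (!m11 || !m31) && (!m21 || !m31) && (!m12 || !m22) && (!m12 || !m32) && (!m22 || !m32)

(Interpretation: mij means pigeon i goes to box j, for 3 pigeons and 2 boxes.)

UNSATISFIABLE

Suppose m11 = true.
(!m21) alone gives m21 = false.
(m22) alone gives m22 = true.
(!m31) alone gives m31 = false.
(m32) alone gives m32 = true.
That conflicts with the unit clause (!m32).
That branch fails; take m11 = false instead.
(m12) alone gives m12 = true.
(!m22) alone gives m22 = false.
(m21) alone gives m21 = true.
(!m31) alone gives m31 = false.
(m32) alone gives m32 = true.
That conflicts with the unit clause (!m32).
Neither m11 = true nor m11 = false works.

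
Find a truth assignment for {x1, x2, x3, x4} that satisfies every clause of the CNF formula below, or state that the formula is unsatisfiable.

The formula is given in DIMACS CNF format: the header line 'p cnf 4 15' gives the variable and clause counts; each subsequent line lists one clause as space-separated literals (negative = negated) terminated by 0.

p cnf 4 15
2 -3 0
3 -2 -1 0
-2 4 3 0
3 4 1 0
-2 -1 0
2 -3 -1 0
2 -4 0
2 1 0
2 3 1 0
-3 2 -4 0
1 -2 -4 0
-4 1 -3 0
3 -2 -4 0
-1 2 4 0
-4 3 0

Case x2 = True:
From the singleton clause (¬x1), x1 = False.
From the singleton clause (¬x4), x4 = False.
From the singleton clause (x3), x3 = True.
This assignment satisfies each clause.

x1=False, x2=True, x3=True, x4=False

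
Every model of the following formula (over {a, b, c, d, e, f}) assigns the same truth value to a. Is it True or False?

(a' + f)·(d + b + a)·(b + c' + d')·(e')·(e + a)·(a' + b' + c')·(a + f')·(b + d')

True

Suppose a = 0.
(e') alone gives e = 0.
Now (e) is unsatisfied and unit — conflict.
So every satisfying assignment has a = True.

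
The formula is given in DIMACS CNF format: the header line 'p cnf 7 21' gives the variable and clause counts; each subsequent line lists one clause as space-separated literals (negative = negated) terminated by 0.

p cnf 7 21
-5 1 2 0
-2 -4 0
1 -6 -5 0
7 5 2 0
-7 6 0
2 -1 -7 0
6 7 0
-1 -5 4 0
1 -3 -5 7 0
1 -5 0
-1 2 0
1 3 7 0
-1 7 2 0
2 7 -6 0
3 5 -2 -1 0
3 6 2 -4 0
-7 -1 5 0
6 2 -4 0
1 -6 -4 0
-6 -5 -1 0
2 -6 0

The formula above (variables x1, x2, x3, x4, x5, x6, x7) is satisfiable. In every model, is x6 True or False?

Suppose x6 = False.
The clause (¬x7) is unit, so x7 = False.
But (x7) is also a unit clause — contradiction.
So every satisfying assignment has x6 = True.

True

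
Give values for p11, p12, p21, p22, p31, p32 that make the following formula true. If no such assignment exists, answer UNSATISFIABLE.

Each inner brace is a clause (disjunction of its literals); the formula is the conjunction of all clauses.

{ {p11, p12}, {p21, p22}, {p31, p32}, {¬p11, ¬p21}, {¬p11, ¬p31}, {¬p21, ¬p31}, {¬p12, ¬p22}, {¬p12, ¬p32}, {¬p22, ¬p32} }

Suppose p11 = True.
From the singleton clause (¬p21), p21 = False.
From the singleton clause (p22), p22 = True.
From the singleton clause (¬p31), p31 = False.
From the singleton clause (p32), p32 = True.
But (¬p32) is also a unit clause — contradiction.
So p11 must be the other value — set p11 = False.
From the singleton clause (p12), p12 = True.
From the singleton clause (¬p22), p22 = False.
From the singleton clause (p21), p21 = True.
From the singleton clause (¬p31), p31 = False.
From the singleton clause (p32), p32 = True.
But (¬p32) is also a unit clause — contradiction.
Neither p11 = True nor p11 = False works.

UNSATISFIABLE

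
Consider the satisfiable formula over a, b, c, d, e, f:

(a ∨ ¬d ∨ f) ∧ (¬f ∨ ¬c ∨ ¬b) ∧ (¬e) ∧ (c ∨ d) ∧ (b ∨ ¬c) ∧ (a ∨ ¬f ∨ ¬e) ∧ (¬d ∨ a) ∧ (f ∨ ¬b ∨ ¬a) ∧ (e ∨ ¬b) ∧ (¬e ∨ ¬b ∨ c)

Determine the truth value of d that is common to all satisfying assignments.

Suppose d = False.
From the singleton clause (¬e), e = False.
From the singleton clause (c), c = True.
From the singleton clause (b), b = True.
Now (¬b) is unsatisfied and unit — conflict.
So every satisfying assignment has d = True.

True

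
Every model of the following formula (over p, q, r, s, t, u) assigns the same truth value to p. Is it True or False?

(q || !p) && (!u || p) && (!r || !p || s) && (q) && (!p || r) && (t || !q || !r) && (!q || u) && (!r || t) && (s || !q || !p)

Suppose p = false.
Unit clause (!u) forces u = false.
Unit clause (q) forces q = true.
That conflicts with the unit clause (!q).
So every satisfying assignment has p = True.

True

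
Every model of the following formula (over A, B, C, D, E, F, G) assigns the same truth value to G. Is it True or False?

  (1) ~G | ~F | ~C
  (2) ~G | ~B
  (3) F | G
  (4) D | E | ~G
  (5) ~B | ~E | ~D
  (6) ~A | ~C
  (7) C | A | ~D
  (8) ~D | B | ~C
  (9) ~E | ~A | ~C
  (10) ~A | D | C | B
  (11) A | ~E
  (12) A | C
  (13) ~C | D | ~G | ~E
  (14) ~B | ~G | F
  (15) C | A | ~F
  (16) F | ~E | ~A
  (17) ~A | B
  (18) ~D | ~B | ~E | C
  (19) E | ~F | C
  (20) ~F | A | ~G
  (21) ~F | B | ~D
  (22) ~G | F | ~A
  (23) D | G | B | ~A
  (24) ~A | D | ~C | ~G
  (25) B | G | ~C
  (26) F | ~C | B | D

False

Suppose G = 1.
(~B) alone gives B = 0.
(~A) alone gives A = 0.
(~E) alone gives E = 0.
(D) alone gives D = 1.
(C) alone gives C = 1.
That conflicts with the unit clause (~C).
So every satisfying assignment has G = False.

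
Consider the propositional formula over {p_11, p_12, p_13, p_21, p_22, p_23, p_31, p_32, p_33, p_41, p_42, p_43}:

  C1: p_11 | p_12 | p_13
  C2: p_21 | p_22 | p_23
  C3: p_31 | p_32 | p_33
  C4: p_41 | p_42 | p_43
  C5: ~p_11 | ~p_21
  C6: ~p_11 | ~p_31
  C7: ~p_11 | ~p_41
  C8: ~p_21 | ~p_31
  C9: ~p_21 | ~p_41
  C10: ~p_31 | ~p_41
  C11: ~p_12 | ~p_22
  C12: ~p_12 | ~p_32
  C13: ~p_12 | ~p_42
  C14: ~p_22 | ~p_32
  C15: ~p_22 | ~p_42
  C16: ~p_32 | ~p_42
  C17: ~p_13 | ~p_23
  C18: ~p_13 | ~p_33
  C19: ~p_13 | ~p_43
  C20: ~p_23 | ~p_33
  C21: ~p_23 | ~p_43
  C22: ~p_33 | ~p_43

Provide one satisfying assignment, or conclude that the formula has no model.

UNSATISFIABLE

Branch on p_11: set p_11 = 0.
Branch on p_12: set p_12 = 1.
The clause (~p_22) is unit, so p_22 = 0.
The clause (~p_32) is unit, so p_32 = 0.
The clause (~p_42) is unit, so p_42 = 0.
Branch on p_21: set p_21 = 1.
The clause (~p_31) is unit, so p_31 = 0.
The clause (p_33) is unit, so p_33 = 1.
The clause (~p_41) is unit, so p_41 = 0.
The clause (p_43) is unit, so p_43 = 1.
That conflicts with the unit clause (~p_43).
So p_21 must be the other value — set p_21 = 0.
The clause (p_23) is unit, so p_23 = 1.
The clause (~p_13) is unit, so p_13 = 0.
The clause (~p_33) is unit, so p_33 = 0.
The clause (p_31) is unit, so p_31 = 1.
The clause (~p_41) is unit, so p_41 = 0.
The clause (p_43) is unit, so p_43 = 1.
That conflicts with the unit clause (~p_43).
Both values of p_21 lead to a conflict.
So p_12 must be the other value — set p_12 = 0.
The clause (p_13) is unit, so p_13 = 1.
The clause (~p_23) is unit, so p_23 = 0.
The clause (~p_33) is unit, so p_33 = 0.
The clause (~p_43) is unit, so p_43 = 0.
Branch on p_21: set p_21 = 1.
The clause (~p_31) is unit, so p_31 = 0.
The clause (p_32) is unit, so p_32 = 1.
The clause (~p_41) is unit, so p_41 = 0.
The clause (p_42) is unit, so p_42 = 1.
That conflicts with the unit clause (~p_42).
So p_21 must be the other value — set p_21 = 0.
The clause (p_22) is unit, so p_22 = 1.
The clause (~p_32) is unit, so p_32 = 0.
The clause (p_31) is unit, so p_31 = 1.
The clause (~p_41) is unit, so p_41 = 0.
The clause (p_42) is unit, so p_42 = 1.
That conflicts with the unit clause (~p_42).
Both values of p_21 lead to a conflict.
Both values of p_12 lead to a conflict.
So p_11 must be the other value — set p_11 = 1.
The clause (~p_21) is unit, so p_21 = 0.
The clause (~p_31) is unit, so p_31 = 0.
The clause (~p_41) is unit, so p_41 = 0.
Branch on p_22: set p_22 = 1.
The clause (~p_12) is unit, so p_12 = 0.
The clause (~p_32) is unit, so p_32 = 0.
The clause (p_33) is unit, so p_33 = 1.
The clause (~p_42) is unit, so p_42 = 0.
The clause (p_43) is unit, so p_43 = 1.
That conflicts with the unit clause (~p_43).
So p_22 must be the other value — set p_22 = 0.
The clause (p_23) is unit, so p_23 = 1.
The clause (~p_13) is unit, so p_13 = 0.
The clause (~p_33) is unit, so p_33 = 0.
The clause (p_32) is unit, so p_32 = 1.
The clause (~p_12) is unit, so p_12 = 0.
The clause (~p_42) is unit, so p_42 = 0.
The clause (p_43) is unit, so p_43 = 1.
That conflicts with the unit clause (~p_43).
Both values of p_22 lead to a conflict.
Both values of p_11 lead to a conflict.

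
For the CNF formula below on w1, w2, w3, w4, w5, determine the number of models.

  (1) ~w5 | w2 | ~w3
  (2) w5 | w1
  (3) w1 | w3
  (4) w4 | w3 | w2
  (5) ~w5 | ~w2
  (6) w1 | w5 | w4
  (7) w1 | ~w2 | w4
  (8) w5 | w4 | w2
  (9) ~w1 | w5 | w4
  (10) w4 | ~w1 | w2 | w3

5

There are 2^5 = 32 truth assignments over (w1, w2, w3, w4, w5).
Split on w2. With w2 = 1, the clauses containing w2 are satisfied and ~w2 drops from the rest; 2 of the 2^4 = 16 assignments to the other variables satisfy what remains.
With w2 = 0, by the same count on the reduced clause set, 3 assignments work.
Total: 2 + 3 = 5.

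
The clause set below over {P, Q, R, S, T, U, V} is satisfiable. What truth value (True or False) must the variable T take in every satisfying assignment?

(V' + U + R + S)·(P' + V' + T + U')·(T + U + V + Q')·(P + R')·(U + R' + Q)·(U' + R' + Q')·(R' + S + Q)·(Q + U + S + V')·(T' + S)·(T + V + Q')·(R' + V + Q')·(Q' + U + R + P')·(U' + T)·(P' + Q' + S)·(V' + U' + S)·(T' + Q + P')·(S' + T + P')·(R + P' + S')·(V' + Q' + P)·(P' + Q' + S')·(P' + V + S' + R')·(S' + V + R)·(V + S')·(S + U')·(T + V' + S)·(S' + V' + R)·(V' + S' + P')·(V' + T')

False

Suppose T = 1.
The clause (S) is unit, so S = 1.
The clause (V) is unit, so V = 1.
That conflicts with the unit clause (V').
So every satisfying assignment has T = False.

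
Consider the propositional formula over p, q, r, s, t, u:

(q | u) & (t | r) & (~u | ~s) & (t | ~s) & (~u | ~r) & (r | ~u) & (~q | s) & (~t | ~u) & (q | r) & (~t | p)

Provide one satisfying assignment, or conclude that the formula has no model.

Case q = 1:
(s) alone gives s = 1.
(~u) alone gives u = 0.
(t) alone gives t = 1.
(p) alone gives p = 1.
No clause remains; r is free.

p=1,  q=1,  r=1,  s=1,  t=1,  u=0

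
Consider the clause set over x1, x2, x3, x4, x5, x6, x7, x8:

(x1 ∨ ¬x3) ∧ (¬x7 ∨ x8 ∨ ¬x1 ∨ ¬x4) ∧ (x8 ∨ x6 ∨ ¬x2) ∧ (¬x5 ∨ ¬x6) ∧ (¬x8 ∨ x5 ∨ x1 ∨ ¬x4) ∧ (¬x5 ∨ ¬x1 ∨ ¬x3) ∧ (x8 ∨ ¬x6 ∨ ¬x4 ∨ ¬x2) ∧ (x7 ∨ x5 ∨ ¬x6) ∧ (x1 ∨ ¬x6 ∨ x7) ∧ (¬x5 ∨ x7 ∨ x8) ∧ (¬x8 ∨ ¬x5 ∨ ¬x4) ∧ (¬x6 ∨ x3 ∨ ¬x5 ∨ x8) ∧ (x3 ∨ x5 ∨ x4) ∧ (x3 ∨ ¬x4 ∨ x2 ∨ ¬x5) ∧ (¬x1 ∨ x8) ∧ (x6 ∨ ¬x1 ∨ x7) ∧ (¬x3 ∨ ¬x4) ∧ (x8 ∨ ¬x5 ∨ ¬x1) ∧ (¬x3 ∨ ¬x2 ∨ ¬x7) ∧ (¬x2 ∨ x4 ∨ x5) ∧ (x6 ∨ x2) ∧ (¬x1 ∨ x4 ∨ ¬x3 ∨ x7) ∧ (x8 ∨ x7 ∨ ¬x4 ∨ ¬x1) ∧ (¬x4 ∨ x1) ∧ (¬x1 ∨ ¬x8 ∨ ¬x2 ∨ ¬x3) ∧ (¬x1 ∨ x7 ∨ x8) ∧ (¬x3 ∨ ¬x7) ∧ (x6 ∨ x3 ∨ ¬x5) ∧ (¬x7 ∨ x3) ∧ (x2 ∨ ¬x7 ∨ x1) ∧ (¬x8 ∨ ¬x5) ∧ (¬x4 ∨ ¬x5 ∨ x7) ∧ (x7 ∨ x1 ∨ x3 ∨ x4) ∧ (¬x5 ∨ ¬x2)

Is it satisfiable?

Suppose x1 = True.
Unit clause (x8) forces x8 = True.
Unit clause (¬x5) forces x5 = False.
Suppose x7 = True.
Unit clause (¬x3) forces x3 = False.
That conflicts with the unit clause (x3).
Undo x7 and try x7 = False.
Unit clause (¬x6) forces x6 = False.
That conflicts with the unit clause (x6).
Neither x7 = True nor x7 = False works.
Undo x1 and try x1 = False.
Unit clause (¬x3) forces x3 = False.
Unit clause (¬x4) forces x4 = False.
Unit clause (x5) forces x5 = True.
Unit clause (¬x6) forces x6 = False.
That conflicts with the unit clause (x6).
Neither x1 = True nor x1 = False works.
No assignment satisfies every clause.

No, unsatisfiable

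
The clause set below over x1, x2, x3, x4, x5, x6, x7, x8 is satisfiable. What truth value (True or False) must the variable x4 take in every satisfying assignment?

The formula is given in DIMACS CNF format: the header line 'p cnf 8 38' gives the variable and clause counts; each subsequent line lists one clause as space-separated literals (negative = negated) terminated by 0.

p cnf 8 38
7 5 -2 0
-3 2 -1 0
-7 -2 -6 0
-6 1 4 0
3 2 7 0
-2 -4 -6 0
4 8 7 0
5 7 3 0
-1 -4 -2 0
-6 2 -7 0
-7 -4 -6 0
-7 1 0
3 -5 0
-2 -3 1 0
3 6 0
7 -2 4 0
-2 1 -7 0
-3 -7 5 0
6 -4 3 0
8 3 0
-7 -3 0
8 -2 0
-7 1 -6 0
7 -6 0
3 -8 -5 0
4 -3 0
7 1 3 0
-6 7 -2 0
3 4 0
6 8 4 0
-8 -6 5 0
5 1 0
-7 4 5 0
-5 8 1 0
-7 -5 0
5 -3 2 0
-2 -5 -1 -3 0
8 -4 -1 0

Suppose x4 = False.
(¬x3) alone gives x3 = False.
But (x3) is also a unit clause — contradiction.
So every satisfying assignment has x4 = True.

True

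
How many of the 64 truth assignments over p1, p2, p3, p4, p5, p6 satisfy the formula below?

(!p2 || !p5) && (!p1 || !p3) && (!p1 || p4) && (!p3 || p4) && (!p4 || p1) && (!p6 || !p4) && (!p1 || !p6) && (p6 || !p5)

7

There are 2^6 = 64 truth assignments over (p1, p2, p3, p4, p5, p6).
Split on p6. With p6 = true, the clauses containing p6 are satisfied and !p6 drops from the rest; 3 of the 2^5 = 32 assignments to the other variables satisfy what remains.
With p6 = false, by the same count on the reduced clause set, 4 assignments work.
(One model: p1=F, p2=F, p3=F, p4=F, p5=F, p6=F.)
Total: 3 + 4 = 7.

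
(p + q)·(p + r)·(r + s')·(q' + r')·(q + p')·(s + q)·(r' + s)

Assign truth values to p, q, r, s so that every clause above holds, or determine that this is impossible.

Try p = 1.
(q) alone gives q = 1.
(r') alone gives r = 0.
(s') alone gives s = 0.
All clauses are satisfied.

p: 1,  q: 1,  r: 0,  s: 0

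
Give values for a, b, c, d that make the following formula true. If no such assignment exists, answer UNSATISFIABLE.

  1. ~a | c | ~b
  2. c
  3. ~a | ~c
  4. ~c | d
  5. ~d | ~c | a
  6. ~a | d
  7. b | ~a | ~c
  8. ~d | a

From the singleton clause (c), c = 1.
From the singleton clause (~a), a = 0.
From the singleton clause (d), d = 1.
That conflicts with the unit clause (~d).

UNSATISFIABLE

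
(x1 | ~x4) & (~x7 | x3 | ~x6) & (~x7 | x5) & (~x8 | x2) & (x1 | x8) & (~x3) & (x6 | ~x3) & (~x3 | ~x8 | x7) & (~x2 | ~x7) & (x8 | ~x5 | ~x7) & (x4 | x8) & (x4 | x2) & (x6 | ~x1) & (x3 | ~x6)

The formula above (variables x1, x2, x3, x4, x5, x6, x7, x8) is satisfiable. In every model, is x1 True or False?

False

Suppose x1 = 1.
Unit clause (~x3) forces x3 = 0.
Unit clause (x6) forces x6 = 1.
But (~x6) is also a unit clause — contradiction.
So every satisfying assignment has x1 = False.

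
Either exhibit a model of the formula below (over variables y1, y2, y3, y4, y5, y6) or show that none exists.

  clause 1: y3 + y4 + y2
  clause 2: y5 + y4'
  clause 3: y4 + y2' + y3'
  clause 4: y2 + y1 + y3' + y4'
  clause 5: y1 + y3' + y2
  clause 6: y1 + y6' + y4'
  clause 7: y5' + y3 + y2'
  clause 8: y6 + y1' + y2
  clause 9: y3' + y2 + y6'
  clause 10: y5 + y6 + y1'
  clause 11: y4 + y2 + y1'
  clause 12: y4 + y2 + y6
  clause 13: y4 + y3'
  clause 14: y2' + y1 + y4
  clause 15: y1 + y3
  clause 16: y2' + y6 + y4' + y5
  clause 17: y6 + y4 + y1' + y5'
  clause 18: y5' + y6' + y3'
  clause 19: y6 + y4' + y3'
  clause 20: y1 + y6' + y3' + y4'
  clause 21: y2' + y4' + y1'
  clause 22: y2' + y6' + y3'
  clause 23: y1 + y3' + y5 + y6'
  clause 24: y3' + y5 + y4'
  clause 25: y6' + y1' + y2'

y1: 1; y2: 0; y3: 0; y4: 1; y5: 1; y6: 1

Case y5 = 1:
Case y3 = 0:
From the singleton clause (y2'), y2 = 0.
From the singleton clause (y4), y4 = 1.
From the singleton clause (y1), y1 = 1.
From the singleton clause (y6), y6 = 1.
This assignment satisfies each clause.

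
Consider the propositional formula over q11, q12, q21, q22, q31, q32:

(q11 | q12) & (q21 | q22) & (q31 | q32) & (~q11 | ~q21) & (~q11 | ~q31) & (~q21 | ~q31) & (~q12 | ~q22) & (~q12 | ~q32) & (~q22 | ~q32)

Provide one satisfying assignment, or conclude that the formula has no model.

UNSATISFIABLE

Case q11 = 1:
The clause (~q21) is unit, so q21 = 0.
The clause (q22) is unit, so q22 = 1.
The clause (~q31) is unit, so q31 = 0.
The clause (q32) is unit, so q32 = 1.
That conflicts with the unit clause (~q32).
So q11 must be the other value — set q11 = 0.
The clause (q12) is unit, so q12 = 1.
The clause (~q22) is unit, so q22 = 0.
The clause (q21) is unit, so q21 = 1.
The clause (~q31) is unit, so q31 = 0.
The clause (q32) is unit, so q32 = 1.
That conflicts with the unit clause (~q32).
Neither q11 = 1 nor q11 = 0 works.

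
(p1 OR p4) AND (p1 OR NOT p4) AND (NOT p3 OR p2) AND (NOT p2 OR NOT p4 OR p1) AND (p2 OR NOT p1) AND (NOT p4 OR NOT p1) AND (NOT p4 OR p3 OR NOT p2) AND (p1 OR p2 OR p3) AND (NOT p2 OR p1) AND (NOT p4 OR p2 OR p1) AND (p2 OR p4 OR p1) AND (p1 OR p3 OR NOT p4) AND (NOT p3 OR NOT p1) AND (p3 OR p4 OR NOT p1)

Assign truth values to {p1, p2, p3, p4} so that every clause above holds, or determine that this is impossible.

UNSATISFIABLE

Branch on p1: set p1 = true.
The clause (p2) is unit, so p2 = true.
The clause (NOT p4) is unit, so p4 = false.
The clause (NOT p3) is unit, so p3 = false.
That conflicts with the unit clause (p3).
Backtrack on p1: now try p1 = false.
The clause (p4) is unit, so p4 = true.
That conflicts with the unit clause (NOT p4).
Neither p1 = true nor p1 = false works.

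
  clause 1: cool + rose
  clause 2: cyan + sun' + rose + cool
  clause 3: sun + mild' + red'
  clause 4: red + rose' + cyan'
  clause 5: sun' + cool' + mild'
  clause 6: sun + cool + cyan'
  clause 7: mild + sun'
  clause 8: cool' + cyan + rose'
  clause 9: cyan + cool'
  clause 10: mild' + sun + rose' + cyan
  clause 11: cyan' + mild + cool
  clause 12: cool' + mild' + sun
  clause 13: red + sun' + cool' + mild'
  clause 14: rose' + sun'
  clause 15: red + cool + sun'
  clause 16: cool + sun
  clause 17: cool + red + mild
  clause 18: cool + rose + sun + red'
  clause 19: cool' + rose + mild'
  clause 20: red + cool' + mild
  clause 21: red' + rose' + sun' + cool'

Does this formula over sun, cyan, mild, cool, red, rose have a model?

Yes, satisfiable

Try cool = 1.
The clause (cyan) is unit, so cyan = 1.
Try red = 1.
Try sun = 0.
The clause (mild') is unit, so mild = 0.
Every clause is now satisfied; rose is unconstrained.
A satisfying assignment: sun ↦ 0, cyan ↦ 1, mild ↦ 0, cool ↦ 1, red ↦ 1, rose ↦ 1.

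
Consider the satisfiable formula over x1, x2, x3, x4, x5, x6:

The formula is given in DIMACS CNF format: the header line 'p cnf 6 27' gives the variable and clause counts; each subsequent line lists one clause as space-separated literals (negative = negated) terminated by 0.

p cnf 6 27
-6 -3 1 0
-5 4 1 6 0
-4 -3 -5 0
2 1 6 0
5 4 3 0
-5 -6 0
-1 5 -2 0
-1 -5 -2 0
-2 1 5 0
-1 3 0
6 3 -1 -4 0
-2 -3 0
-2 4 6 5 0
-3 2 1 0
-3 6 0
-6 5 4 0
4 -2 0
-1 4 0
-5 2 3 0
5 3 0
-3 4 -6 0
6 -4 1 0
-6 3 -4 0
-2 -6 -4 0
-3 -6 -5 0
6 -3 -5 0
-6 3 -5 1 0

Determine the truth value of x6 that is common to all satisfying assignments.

True

Suppose x6 = False.
Unit clause (¬x3) forces x3 = False.
Unit clause (¬x1) forces x1 = False.
Unit clause (x2) forces x2 = True.
Unit clause (x5) forces x5 = True.
Unit clause (x4) forces x4 = True.
But (¬x4) is also a unit clause — contradiction.
So every satisfying assignment has x6 = True.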